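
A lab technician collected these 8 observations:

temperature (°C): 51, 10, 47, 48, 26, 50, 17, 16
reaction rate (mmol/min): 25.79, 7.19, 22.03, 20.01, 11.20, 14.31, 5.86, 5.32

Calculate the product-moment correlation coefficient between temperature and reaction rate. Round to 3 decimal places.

0.902

n = 8, Σx = 265, Σy = 111.71, Σxy = 4574.52, Σx² = 10935, Σy² = 1995.3993
Sxx = Σx² − (Σx)²/n = 10935 − 8778.125 = 2156.875
Sxy = Σxy − (Σx)(Σy)/n = 4574.52 − 3700.39375 = 874.12625
Syy = Σy² − (Σy)²/n = 1995.3993 − 1559.890513 = 435.508787
r = Sxy/√(Sxx·Syy) = 874.12625/√(939338.016039) = 874.12625/969.194519 = 0.901910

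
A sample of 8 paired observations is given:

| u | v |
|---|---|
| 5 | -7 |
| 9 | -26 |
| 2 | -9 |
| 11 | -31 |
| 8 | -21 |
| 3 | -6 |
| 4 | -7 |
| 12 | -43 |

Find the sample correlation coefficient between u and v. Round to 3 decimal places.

n = 8, Σx = 54, Σy = -150, Σxy = -1358, Σx² = 464, Σy² = 4142
Sxx = Σx² − (Σx)²/n = 464 − 364.5 = 99.5
Sxy = Σxy − (Σx)(Σy)/n = -1358 − (-1012.5) = -345.5
Syy = Σy² − (Σy)²/n = 4142 − 2812.5 = 1329.5
r = Sxy/√(Sxx·Syy) = -345.5/√(132285.25) = -345.5/363.710393 = -0.949932

-0.950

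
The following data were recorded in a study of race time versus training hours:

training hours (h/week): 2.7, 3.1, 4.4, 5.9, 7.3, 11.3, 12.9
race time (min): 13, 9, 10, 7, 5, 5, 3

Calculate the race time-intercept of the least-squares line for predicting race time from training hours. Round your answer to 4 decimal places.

n = 7, Σx = 47.6, Σy = 52, Σxy = 280, Σx² = 418.46
Sxx = Σx² − (Σx)²/n = 418.46 − 323.68 = 94.78
Sxy = Σxy − (Σx)(Σy)/n = 280 − 353.6 = -73.6
b = Sxy/Sxx = -73.6/94.78 = -0.776535
a = ȳ − b·x̄ = 7.428571 − (-0.776535)·6.8 = 12.709010

12.7090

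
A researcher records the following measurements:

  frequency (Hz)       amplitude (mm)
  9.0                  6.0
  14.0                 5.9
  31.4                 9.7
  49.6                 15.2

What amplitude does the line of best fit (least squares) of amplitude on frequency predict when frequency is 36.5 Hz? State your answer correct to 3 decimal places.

11.655

n = 4, Σx = 104, Σy = 36.8, Σxy = 1195.1, Σx² = 3723.12
Sxx = Σx² − (Σx)²/n = 3723.12 − 2704 = 1019.12
Sxy = Σxy − (Σx)(Σy)/n = 1195.1 − 956.8 = 238.3
b = Sxy/Sxx = 238.3/1019.12 = 0.233829
a = ȳ − b·x̄ = 9.2 − 0.233829·26 = 3.120441
ŷ(36.5) = a + b·36.5 = 3.120441 + 0.233829·36.5 = 11.655206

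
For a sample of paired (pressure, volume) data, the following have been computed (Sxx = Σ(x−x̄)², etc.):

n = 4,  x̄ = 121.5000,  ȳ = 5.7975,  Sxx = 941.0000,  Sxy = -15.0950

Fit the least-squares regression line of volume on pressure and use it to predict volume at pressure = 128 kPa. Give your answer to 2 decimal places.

b = Sxy/Sxx = -15.095/941 = -0.016041
a = ȳ − b·x̄ = 5.7975 − (-0.016041)·121.5 = 7.746536
ŷ(128) = a + b·128 = 7.746536 + (-0.016041)·128 = 5.693231

5.69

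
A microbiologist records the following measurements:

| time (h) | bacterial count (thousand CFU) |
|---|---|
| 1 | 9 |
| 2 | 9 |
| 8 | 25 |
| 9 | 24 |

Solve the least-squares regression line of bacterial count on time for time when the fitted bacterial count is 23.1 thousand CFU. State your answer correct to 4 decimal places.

n = 4, Σx = 20, Σy = 67, Σxy = 443, Σx² = 150
Sxx = Σx² − (Σx)²/n = 150 − 100 = 50
Sxy = Σxy − (Σx)(Σy)/n = 443 − 335 = 108
b = Sxy/Sxx = 108/50 = 2.16
a = ȳ − b·x̄ = 16.75 − 2.16·5 = 5.95
Set a + b·x = 23.1: x = (23.1 − 5.95) / 2.16 = 7.939815

7.9398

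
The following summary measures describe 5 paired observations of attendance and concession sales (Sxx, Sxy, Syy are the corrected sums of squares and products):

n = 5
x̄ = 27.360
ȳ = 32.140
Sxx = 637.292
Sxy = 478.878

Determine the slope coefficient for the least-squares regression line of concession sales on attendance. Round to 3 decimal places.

b = Sxy/Sxx = 478.878/637.292 = 0.751426

0.751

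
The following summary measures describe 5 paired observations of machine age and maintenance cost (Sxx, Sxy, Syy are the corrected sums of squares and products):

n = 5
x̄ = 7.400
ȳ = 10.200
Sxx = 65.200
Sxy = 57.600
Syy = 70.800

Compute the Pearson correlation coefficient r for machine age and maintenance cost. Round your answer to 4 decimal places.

r = Sxy/√(Sxx·Syy) = 57.6/√(4616.16) = 57.6/67.942328 = 0.847778

0.8478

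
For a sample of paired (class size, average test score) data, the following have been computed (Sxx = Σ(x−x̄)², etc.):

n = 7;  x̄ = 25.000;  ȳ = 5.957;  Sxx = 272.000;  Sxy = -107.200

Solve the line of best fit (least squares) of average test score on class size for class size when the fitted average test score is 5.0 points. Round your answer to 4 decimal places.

27.4282

b = Sxy/Sxx = -107.2/272 = -0.394118
a = ȳ − b·x̄ = 5.957 − (-0.394118)·25 = 15.809941
Set a + b·x = 5.0: x = (5.0 − 15.809941) / (-0.394118) = 27.428209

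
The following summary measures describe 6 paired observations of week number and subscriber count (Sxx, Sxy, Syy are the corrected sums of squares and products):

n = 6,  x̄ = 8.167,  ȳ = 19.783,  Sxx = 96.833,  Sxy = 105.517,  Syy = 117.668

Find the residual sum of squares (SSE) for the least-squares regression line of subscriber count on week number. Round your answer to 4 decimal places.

b = Sxy/Sxx = 105.517/96.833 = 1.089680
SSE = Syy − b·Sxy = 117.668 − 1.089680·105.517 = 2.688217

2.6882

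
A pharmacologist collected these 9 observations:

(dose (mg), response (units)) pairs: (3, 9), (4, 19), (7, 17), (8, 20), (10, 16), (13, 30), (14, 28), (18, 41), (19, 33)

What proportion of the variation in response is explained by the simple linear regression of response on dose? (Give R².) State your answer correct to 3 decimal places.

0.823

n = 9, Σx = 96, Σy = 213, Σxy = 2689, Σx² = 1288, Σy² = 5841
Sxx = Σx² − (Σx)²/n = 1288 − 1024 = 264
Sxy = Σxy − (Σx)(Σy)/n = 2689 − 2272 = 417
Syy = Σy² − (Σy)²/n = 5841 − 5041 = 800
R² = Sxy²/(Sxx·Syy) = (417)²/(264·800) = 0.823338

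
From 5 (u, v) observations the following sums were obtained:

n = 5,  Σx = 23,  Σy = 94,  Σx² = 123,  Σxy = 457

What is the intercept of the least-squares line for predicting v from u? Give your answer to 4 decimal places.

12.2209

Sxx = Σx² − (Σx)²/n = 123 − 105.8 = 17.2
Sxy = Σxy − (Σx)(Σy)/n = 457 − 432.4 = 24.6
b = Sxy/Sxx = 24.6/17.2 = 1.430233
a = ȳ − b·x̄ = 18.8 − 1.430233·4.6 = 12.220930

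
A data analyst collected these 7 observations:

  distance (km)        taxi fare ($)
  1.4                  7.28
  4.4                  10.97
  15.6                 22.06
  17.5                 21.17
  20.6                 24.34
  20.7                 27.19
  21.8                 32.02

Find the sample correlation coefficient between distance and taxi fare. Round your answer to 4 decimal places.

n = 7, Σx = 102, Σy = 145.03, Σxy = 2535.344, Σx² = 1899.02, Σy² = 3465.1639
Sxx = Σx² − (Σx)²/n = 1899.02 − 1486.285714 = 412.734286
Sxy = Σxy − (Σx)(Σy)/n = 2535.344 − 2113.294286 = 422.049714
Syy = Σy² − (Σy)²/n = 3465.1639 − 3004.814414 = 460.349486
r = Sxy/√(Sxx·Syy) = 422.049714/√(190002.016165) = 422.049714/435.892207 = 0.968243

0.9682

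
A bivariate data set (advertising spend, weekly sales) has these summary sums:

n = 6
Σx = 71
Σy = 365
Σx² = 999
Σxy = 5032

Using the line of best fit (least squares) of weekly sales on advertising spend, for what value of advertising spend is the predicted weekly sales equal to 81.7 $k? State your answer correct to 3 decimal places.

16.483

Sxx = Σx² − (Σx)²/n = 999 − 840.166667 = 158.833333
Sxy = Σxy − (Σx)(Σy)/n = 5032 − 4319.166667 = 712.833333
b = Sxy/Sxx = 712.833333/158.833333 = 4.487933
a = ȳ − b·x̄ = 60.833333 − 4.487933·11.833333 = 7.726128
Set a + b·x = 81.7: x = (81.7 − 7.726128) / 4.487933 = 16.482838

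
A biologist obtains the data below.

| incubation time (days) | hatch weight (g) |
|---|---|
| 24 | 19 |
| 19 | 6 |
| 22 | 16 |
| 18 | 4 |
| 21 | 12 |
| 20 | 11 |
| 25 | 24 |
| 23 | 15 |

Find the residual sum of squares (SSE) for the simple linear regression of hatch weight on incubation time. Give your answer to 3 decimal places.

n = 8, Σx = 172, Σy = 107, Σxy = 2411, Σx² = 3740, Σy² = 1735
Sxx = Σx² − (Σx)²/n = 3740 − 3698 = 42
Sxy = Σxy − (Σx)(Σy)/n = 2411 − 2300.5 = 110.5
Syy = Σy² − (Σy)²/n = 1735 − 1431.125 = 303.875
b = Sxy/Sxx = 110.5/42 = 2.630952
SSE = Syy − b·Sxy = 303.875 − 2.630952·110.5 = 13.154762

13.155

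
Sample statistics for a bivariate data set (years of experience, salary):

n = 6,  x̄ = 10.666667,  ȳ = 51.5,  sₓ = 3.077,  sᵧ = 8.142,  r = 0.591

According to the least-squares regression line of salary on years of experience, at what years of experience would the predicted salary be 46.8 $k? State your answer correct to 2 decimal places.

7.66

b = r · sᵧ/sₓ = 0.591 · 8.142/3.077 = 1.563836
a = ȳ − b·x̄ = 51.5 − 1.563836·10.666667 = 34.819087
Set a + b·x = 46.8: x = (46.8 − 34.819087) / 1.563836 = 7.661236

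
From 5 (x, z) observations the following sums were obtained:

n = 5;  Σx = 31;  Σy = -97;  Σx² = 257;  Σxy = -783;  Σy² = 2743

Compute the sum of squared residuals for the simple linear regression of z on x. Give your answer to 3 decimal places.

Sxx = Σx² − (Σx)²/n = 257 − 192.2 = 64.8
Sxy = Σxy − (Σx)(Σy)/n = -783 − (-601.4) = -181.6
Syy = Σy² − (Σy)²/n = 2743 − 1881.8 = 861.2
b = Sxy/Sxx = -181.6/64.8 = -2.802469
SSE = Syy − b·Sxy = 861.2 − (-2.802469)·(-181.6) = 352.271605

352.272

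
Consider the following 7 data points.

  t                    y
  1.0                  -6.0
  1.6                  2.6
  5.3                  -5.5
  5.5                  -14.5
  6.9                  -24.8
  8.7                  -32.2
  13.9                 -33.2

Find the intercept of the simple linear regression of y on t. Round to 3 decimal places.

n = 7, Σx = 42.9, Σy = -113.6, Σxy = -1023.48, Σx² = 378.41
Sxx = Σx² − (Σx)²/n = 378.41 − 262.915714 = 115.494286
Sxy = Σxy − (Σx)(Σy)/n = -1023.48 − (-696.205714) = -327.274286
b = Sxy/Sxx = -327.274286/115.494286 = -2.833684
a = ȳ − b·x̄ = -16.228571 − (-2.833684)·6.128571 = 1.137862

1.138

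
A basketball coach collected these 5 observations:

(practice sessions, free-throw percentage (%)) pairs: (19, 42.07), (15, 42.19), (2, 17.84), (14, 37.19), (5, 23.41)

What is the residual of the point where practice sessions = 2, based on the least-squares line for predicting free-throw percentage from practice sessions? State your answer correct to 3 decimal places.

-0.900

n = 5, Σx = 55, Σy = 162.7, Σxy = 2105.57, Σx² = 811
Sxx = Σx² − (Σx)²/n = 811 − 605 = 206
Sxy = Σxy − (Σx)(Σy)/n = 2105.57 − 1789.7 = 315.87
b = Sxy/Sxx = 315.87/206 = 1.533350
a = ȳ − b·x̄ = 32.54 − 1.533350·11 = 15.673155
ŷ(2) = 15.673155 + 1.533350·2 = 18.739854
residual = y − ŷ = 17.84 − 18.739854 = -0.899854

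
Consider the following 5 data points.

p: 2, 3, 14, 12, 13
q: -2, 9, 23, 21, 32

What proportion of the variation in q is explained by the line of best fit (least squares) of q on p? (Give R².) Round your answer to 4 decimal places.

n = 5, Σx = 44, Σy = 83, Σxy = 1013, Σx² = 522, Σy² = 2079
Sxx = Σx² − (Σx)²/n = 522 − 387.2 = 134.8
Sxy = Σxy − (Σx)(Σy)/n = 1013 − 730.4 = 282.6
Syy = Σy² − (Σy)²/n = 2079 − 1377.8 = 701.2
R² = Sxy²/(Sxx·Syy) = (282.6)²/(134.8·701.2) = 0.844914

0.8449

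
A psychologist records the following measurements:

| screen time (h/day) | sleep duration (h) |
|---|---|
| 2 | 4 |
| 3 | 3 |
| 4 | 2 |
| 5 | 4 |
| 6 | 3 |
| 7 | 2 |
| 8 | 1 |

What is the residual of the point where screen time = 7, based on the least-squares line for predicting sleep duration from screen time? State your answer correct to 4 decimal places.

n = 7, Σx = 35, Σy = 19, Σxy = 85, Σx² = 203
Sxx = Σx² − (Σx)²/n = 203 − 175 = 28
Sxy = Σxy − (Σx)(Σy)/n = 85 − 95 = -10
b = Sxy/Sxx = -10/28 = -0.357143
a = ȳ − b·x̄ = 2.714286 − (-0.357143)·5 = 4.5
ŷ(7) = 4.5 + (-0.357143)·7 = 2
residual = y − ŷ = 2 − 2 = 0

0.0000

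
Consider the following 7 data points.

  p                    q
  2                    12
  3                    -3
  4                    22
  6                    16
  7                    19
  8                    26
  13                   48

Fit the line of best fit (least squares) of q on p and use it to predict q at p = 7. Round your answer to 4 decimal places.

23.1448

n = 7, Σx = 43, Σy = 140, Σxy = 1164, Σx² = 347
Sxx = Σx² − (Σx)²/n = 347 − 264.142857 = 82.857143
Sxy = Σxy − (Σx)(Σy)/n = 1164 − 860 = 304
b = Sxy/Sxx = 304/82.857143 = 3.668966
a = ȳ − b·x̄ = 20 − 3.668966·6.142857 = -2.537931
ŷ(7) = a + b·7 = -2.537931 + 3.668966·7 = 23.144828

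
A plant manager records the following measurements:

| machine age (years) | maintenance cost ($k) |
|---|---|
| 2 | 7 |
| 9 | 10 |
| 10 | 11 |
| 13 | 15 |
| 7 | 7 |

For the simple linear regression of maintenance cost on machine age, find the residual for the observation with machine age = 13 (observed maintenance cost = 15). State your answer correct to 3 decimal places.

n = 5, Σx = 41, Σy = 50, Σxy = 458, Σx² = 403
Sxx = Σx² − (Σx)²/n = 403 − 336.2 = 66.8
Sxy = Σxy − (Σx)(Σy)/n = 458 − 410 = 48
b = Sxy/Sxx = 48/66.8 = 0.718563
a = ȳ − b·x̄ = 10 − 0.718563·8.2 = 4.107784
ŷ(13) = 4.107784 + 0.718563·13 = 13.449102
residual = y − ŷ = 15 − 13.449102 = 1.550898

1.551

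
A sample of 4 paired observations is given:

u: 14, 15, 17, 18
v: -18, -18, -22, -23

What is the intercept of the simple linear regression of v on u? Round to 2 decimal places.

2.15

n = 4, Σx = 64, Σy = -81, Σxy = -1310, Σx² = 1034
Sxx = Σx² − (Σx)²/n = 1034 − 1024 = 10
Sxy = Σxy − (Σx)(Σy)/n = -1310 − (-1296) = -14
b = Sxy/Sxx = -14/10 = -1.4
a = ȳ − b·x̄ = -20.25 − (-1.4)·16 = 2.15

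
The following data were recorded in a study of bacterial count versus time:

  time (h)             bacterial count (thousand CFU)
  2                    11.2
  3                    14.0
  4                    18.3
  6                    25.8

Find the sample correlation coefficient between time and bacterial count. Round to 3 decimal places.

0.998

n = 4, Σx = 15, Σy = 69.3, Σxy = 292.4, Σx² = 65, Σy² = 1321.97
Sxx = Σx² − (Σx)²/n = 65 − 56.25 = 8.75
Sxy = Σxy − (Σx)(Σy)/n = 292.4 − 259.875 = 32.525
Syy = Σy² − (Σy)²/n = 1321.97 − 1200.6225 = 121.3475
r = Sxy/√(Sxx·Syy) = 32.525/√(1061.790625) = 32.525/32.585129 = 0.998155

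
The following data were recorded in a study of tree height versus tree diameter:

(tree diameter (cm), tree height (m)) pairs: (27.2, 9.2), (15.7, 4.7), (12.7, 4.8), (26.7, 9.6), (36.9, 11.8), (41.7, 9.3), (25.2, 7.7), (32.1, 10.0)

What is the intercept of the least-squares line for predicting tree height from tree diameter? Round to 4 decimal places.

2.3500

n = 8, Σx = 218.2, Σy = 67.1, Σxy = 1979.58, Σx² = 6626.46
Sxx = Σx² − (Σx)²/n = 6626.46 − 5951.405 = 675.055
Sxy = Σxy − (Σx)(Σy)/n = 1979.58 − 1830.1525 = 149.4275
b = Sxy/Sxx = 149.4275/675.055 = 0.221356
a = ȳ − b·x̄ = 8.3875 − 0.221356·27.275 = 2.350014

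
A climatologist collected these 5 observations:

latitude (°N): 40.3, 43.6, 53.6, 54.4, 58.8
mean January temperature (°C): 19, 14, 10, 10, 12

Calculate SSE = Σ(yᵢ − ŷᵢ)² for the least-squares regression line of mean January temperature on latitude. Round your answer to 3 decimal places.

n = 5, Σx = 250.7, Σy = 65, Σxy = 3161.7, Σx² = 12814.81, Σy² = 901
Sxx = Σx² − (Σx)²/n = 12814.81 − 12570.098 = 244.712
Sxy = Σxy − (Σx)(Σy)/n = 3161.7 − 3259.1 = -97.4
Syy = Σy² − (Σy)²/n = 901 − 845 = 56
b = Sxy/Sxx = -97.4/244.712 = -0.398019
SSE = Syy − b·Sxy = 56 − (-0.398019)·(-97.4) = 17.232960

17.233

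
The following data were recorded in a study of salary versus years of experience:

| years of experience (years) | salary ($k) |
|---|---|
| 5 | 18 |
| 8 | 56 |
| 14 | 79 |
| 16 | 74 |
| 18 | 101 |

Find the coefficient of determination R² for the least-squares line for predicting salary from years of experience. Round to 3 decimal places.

0.890

n = 5, Σx = 61, Σy = 328, Σxy = 4646, Σx² = 865, Σy² = 25378
Sxx = Σx² − (Σx)²/n = 865 − 744.2 = 120.8
Sxy = Σxy − (Σx)(Σy)/n = 4646 − 4001.6 = 644.4
Syy = Σy² − (Σy)²/n = 25378 − 21516.8 = 3861.2
R² = Sxy²/(Sxx·Syy) = (644.4)²/(120.8·3861.2) = 0.890270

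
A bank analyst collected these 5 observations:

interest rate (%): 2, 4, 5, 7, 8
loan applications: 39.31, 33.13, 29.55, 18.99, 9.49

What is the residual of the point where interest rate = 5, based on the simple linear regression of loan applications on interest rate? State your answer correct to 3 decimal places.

2.485

n = 5, Σx = 26, Σy = 130.47, Σxy = 567.74, Σx² = 158
Sxx = Σx² − (Σx)²/n = 158 − 135.2 = 22.8
Sxy = Σxy − (Σx)(Σy)/n = 567.74 − 678.444 = -110.704
b = Sxy/Sxx = -110.704/22.8 = -4.855439
a = ȳ − b·x̄ = 26.094 − (-4.855439)·5.2 = 51.342281
ŷ(5) = 51.342281 + (-4.855439)·5 = 27.065088
residual = y − ŷ = 29.55 − 27.065088 = 2.484912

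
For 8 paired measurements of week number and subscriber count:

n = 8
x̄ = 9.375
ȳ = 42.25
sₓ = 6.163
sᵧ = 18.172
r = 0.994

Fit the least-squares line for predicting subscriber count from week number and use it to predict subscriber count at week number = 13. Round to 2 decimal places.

52.87

b = r · sᵧ/sₓ = 0.994 · 18.172/6.163 = 2.930873
a = ȳ − b·x̄ = 42.25 − 2.930873·9.375 = 14.773069
ŷ(13) = a + b·13 = 14.773069 + 2.930873·13 = 52.874413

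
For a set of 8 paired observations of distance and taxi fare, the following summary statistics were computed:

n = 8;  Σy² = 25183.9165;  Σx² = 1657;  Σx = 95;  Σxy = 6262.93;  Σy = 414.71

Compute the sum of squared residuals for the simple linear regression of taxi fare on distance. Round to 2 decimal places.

299.61

Sxx = Σx² − (Σx)²/n = 1657 − 1128.125 = 528.875
Sxy = Σxy − (Σx)(Σy)/n = 6262.93 − 4924.68125 = 1338.24875
Syy = Σy² − (Σy)²/n = 25183.9165 − 21498.048012 = 3685.868487
b = Sxy/Sxx = 1338.24875/528.875 = 2.530369
SSE = Syy − b·Sxy = 3685.868487 − 2.530369·1338.24875 = 299.605728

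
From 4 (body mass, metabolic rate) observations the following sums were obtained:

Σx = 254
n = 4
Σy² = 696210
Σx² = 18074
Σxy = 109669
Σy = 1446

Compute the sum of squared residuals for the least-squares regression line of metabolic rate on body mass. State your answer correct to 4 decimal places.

Sxx = Σx² − (Σx)²/n = 18074 − 16129 = 1945
Sxy = Σxy − (Σx)(Σy)/n = 109669 − 91821 = 17848
Syy = Σy² − (Σy)²/n = 696210 − 522729 = 173481
b = Sxy/Sxx = 17848/1945 = 9.176350
SSE = Syy − b·Sxy = 173481 − 9.176350·17848 = 9701.512082

9701.5121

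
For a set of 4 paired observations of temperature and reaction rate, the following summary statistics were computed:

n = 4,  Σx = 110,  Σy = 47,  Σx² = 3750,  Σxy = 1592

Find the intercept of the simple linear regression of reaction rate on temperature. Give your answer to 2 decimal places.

Sxx = Σx² − (Σx)²/n = 3750 − 3025 = 725
Sxy = Σxy − (Σx)(Σy)/n = 1592 − 1292.5 = 299.5
b = Sxy/Sxx = 299.5/725 = 0.413103
a = ȳ − b·x̄ = 11.75 − 0.413103·27.5 = 0.389655

0.39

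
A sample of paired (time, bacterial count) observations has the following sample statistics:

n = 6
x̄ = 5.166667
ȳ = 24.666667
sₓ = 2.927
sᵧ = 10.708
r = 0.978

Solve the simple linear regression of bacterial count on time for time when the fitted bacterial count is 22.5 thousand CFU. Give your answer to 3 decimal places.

b = r · sᵧ/sₓ = 0.978 · 10.708/2.927 = 3.577869
a = ȳ − b·x̄ = 24.666667 − 3.577869·5.166667 = 6.181007
Set a + b·x = 22.5: x = (22.5 − 6.181007) / 3.577869 = 4.561092

4.561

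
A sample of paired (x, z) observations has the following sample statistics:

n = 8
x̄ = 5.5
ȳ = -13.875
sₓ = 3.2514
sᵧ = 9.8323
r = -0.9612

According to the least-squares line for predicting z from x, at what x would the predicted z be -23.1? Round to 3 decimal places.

8.674

b = r · sᵧ/sₓ = -0.9612 · 9.8323/3.2514 = -2.906688
a = ȳ − b·x̄ = -13.875 − (-2.906688)·5.5 = 2.111786
Set a + b·x = -23.1: x = (-23.1 − 2.111786) / (-2.906688) = 8.673715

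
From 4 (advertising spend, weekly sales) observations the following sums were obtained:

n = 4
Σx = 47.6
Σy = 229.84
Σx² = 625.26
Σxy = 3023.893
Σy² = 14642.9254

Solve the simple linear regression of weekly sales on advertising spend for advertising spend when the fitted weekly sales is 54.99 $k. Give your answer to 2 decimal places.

Sxx = Σx² − (Σx)²/n = 625.26 − 566.44 = 58.82
Sxy = Σxy − (Σx)(Σy)/n = 3023.893 − 2735.096 = 288.797
b = Sxy/Sxx = 288.797/58.82 = 4.909844
a = ȳ − b·x̄ = 57.46 − 4.909844·11.9 = -0.967139
Set a + b·x = 54.99: x = (54.99 − (-0.967139)) / 4.909844 = 11.396929

11.40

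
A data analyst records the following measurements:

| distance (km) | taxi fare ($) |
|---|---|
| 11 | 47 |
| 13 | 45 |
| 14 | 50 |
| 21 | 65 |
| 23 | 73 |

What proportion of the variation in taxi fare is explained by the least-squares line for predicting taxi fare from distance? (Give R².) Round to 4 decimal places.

0.9542

n = 5, Σx = 82, Σy = 280, Σxy = 4846, Σx² = 1456, Σy² = 16288
Sxx = Σx² − (Σx)²/n = 1456 − 1344.8 = 111.2
Sxy = Σxy − (Σx)(Σy)/n = 4846 − 4592 = 254
Syy = Σy² − (Σy)²/n = 16288 − 15680 = 608
R² = Sxy²/(Sxx·Syy) = (254)²/(111.2·608) = 0.954243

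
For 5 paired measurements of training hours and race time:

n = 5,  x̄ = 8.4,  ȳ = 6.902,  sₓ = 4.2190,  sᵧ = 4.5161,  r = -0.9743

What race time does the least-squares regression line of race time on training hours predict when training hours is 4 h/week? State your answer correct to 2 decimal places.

11.49

b = r · sᵧ/sₓ = -0.9743 · 4.5161/4.219 = -1.042910
a = ȳ − b·x̄ = 6.902 − (-1.042910)·8.4 = 15.662442
ŷ(4) = a + b·4 = 15.662442 + (-1.042910)·4 = 11.490803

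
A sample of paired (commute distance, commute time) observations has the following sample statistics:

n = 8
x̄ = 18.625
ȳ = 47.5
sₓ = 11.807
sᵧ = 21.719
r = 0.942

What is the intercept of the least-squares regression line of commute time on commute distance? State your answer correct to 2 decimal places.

15.23

b = r · sᵧ/sₓ = 0.942 · 21.719/11.807 = 1.732811
a = ȳ − b·x̄ = 47.5 − 1.732811·18.625 = 15.226397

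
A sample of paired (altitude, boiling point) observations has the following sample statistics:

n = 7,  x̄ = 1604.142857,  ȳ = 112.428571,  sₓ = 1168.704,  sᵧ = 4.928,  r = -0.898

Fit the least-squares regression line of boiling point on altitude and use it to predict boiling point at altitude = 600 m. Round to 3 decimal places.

b = r · sᵧ/sₓ = -0.898 · 4.928/1168.704 = -0.003787
a = ȳ − b·x̄ = 112.428571 − (-0.003787)·1604.142857 = 118.502721
ŷ(600) = a + b·600 = 118.502721 + (-0.003787)·600 = 116.230798

116.231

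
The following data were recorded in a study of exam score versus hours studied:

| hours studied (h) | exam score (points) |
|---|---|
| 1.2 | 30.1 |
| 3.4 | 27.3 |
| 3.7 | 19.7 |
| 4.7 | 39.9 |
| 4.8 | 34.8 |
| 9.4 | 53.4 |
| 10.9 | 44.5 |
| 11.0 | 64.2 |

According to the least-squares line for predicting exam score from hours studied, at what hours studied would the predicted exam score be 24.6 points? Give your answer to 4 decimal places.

n = 8, Σx = 49.1, Σy = 313.9, Σxy = 2249.61, Σx² = 399.99
Sxx = Σx² − (Σx)²/n = 399.99 − 301.35125 = 98.63875
Sxy = Σxy − (Σx)(Σy)/n = 2249.61 − 1926.56125 = 323.04875
b = Sxy/Sxx = 323.04875/98.63875 = 3.275069
a = ȳ − b·x̄ = 39.2375 − 3.275069·6.1375 = 19.136762
Set a + b·x = 24.6: x = (24.6 − 19.136762) / 3.275069 = 1.668129

1.6681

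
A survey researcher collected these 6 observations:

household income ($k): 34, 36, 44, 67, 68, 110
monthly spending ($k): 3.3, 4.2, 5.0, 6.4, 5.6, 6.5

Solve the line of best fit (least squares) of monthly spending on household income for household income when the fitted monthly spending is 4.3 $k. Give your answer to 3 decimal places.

n = 6, Σx = 359, Σy = 31, Σxy = 2008, Σx² = 25601
Sxx = Σx² − (Σx)²/n = 25601 − 21480.166667 = 4120.833333
Sxy = Σxy − (Σx)(Σy)/n = 2008 − 1854.833333 = 153.166667
b = Sxy/Sxx = 153.166667/4120.833333 = 0.037169
a = ȳ − b·x̄ = 5.166667 − 0.037169·59.833333 = 2.942730
Set a + b·x = 4.3: x = (4.3 − 2.942730) / 0.037169 = 36.516322

36.516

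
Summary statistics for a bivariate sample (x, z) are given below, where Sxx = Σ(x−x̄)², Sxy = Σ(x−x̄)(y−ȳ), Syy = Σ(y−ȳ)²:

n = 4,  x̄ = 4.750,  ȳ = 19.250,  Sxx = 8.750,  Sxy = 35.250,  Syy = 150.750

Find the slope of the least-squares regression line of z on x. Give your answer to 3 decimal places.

4.029

b = Sxy/Sxx = 35.25/8.75 = 4.028571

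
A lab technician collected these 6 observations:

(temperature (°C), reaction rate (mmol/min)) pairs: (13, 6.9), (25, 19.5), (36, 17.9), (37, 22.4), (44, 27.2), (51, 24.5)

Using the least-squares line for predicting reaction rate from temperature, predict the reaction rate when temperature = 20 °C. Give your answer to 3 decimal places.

13.033

n = 6, Σx = 206, Σy = 118.4, Σxy = 4496.7, Σx² = 7996
Sxx = Σx² − (Σx)²/n = 7996 − 7072.666667 = 923.333333
Sxy = Σxy − (Σx)(Σy)/n = 4496.7 − 4065.066667 = 431.633333
b = Sxy/Sxx = 431.633333/923.333333 = 0.467473
a = ȳ − b·x̄ = 19.733333 − 0.467473·34.333333 = 3.683430
ŷ(20) = a + b·20 = 3.683430 + 0.467473·20 = 13.032888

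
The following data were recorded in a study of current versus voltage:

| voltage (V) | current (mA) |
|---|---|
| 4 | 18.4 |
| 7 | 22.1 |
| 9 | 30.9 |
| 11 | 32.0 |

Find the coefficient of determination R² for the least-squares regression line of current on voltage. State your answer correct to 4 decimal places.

n = 4, Σx = 31, Σy = 103.4, Σxy = 858.4, Σx² = 267, Σy² = 2805.78
Sxx = Σx² − (Σx)²/n = 267 − 240.25 = 26.75
Sxy = Σxy − (Σx)(Σy)/n = 858.4 − 801.35 = 57.05
Syy = Σy² − (Σy)²/n = 2805.78 − 2672.89 = 132.89
R² = Sxy²/(Sxx·Syy) = (57.05)²/(26.75·132.89) = 0.915578

0.9156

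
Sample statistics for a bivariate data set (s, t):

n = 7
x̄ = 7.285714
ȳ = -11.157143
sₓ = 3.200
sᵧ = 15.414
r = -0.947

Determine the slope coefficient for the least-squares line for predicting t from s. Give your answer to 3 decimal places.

-4.562

b = r · sᵧ/sₓ = -0.947 · 15.414/3.2 = -4.561581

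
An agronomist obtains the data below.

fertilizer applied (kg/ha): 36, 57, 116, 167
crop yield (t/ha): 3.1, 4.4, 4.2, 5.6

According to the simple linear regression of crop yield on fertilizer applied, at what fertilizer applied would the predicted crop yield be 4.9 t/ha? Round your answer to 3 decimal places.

132.234

n = 4, Σx = 376, Σy = 17.3, Σxy = 1784.8, Σx² = 45890
Sxx = Σx² − (Σx)²/n = 45890 − 35344 = 10546
Sxy = Σxy − (Σx)(Σy)/n = 1784.8 − 1626.2 = 158.6
b = Sxy/Sxx = 158.6/10546 = 0.015039
a = ȳ − b·x̄ = 4.325 − 0.015039·94 = 2.911346
Set a + b·x = 4.9: x = (4.9 − 2.911346) / 0.015039 = 132.234237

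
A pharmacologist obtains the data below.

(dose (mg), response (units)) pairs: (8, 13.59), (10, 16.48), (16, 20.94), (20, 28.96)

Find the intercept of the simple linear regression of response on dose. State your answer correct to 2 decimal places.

3.95

n = 4, Σx = 54, Σy = 79.97, Σxy = 1187.76, Σx² = 820
Sxx = Σx² − (Σx)²/n = 820 − 729 = 91
Sxy = Σxy − (Σx)(Σy)/n = 1187.76 − 1079.595 = 108.165
b = Sxy/Sxx = 108.165/91 = 1.188626
a = ȳ − b·x̄ = 19.9925 − 1.188626·13.5 = 3.946044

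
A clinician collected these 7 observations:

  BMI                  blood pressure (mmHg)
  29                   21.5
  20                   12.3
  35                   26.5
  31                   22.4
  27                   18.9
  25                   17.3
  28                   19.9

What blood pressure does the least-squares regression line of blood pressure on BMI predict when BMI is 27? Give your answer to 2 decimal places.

n = 7, Σx = 195, Σy = 138.8, Σxy = 3991.4, Σx² = 5565
Sxx = Σx² − (Σx)²/n = 5565 − 5432.142857 = 132.857143
Sxy = Σxy − (Σx)(Σy)/n = 3991.4 − 3866.571429 = 124.828571
b = Sxy/Sxx = 124.828571/132.857143 = 0.939570
a = ȳ − b·x̄ = 19.828571 − 0.939570·27.857143 = -6.345161
ŷ(27) = a + b·27 = -6.345161 + 0.939570·27 = 19.023226

19.02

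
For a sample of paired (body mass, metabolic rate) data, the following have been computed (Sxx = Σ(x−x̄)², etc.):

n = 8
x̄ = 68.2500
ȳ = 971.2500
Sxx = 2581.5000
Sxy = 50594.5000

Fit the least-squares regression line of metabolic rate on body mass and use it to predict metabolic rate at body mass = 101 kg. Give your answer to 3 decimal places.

1613.113

b = Sxy/Sxx = 50594.5/2581.5 = 19.598877
a = ȳ − b·x̄ = 971.25 − 19.598877·68.25 = -366.373329
ŷ(101) = a + b·101 = -366.373329 + 19.598877·101 = 1613.113209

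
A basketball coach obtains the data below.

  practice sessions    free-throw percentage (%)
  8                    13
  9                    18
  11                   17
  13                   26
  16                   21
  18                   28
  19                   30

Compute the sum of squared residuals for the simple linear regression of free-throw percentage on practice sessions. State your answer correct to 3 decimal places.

50.303

n = 7, Σx = 94, Σy = 153, Σxy = 2201, Σx² = 1376, Σy² = 3583
Sxx = Σx² − (Σx)²/n = 1376 − 1262.285714 = 113.714286
Sxy = Σxy − (Σx)(Σy)/n = 2201 − 2054.571429 = 146.428571
Syy = Σy² − (Σy)²/n = 3583 − 3344.142857 = 238.857143
b = Sxy/Sxx = 146.428571/113.714286 = 1.287688
SSE = Syy − b·Sxy = 238.857143 − 1.287688·146.428571 = 50.302764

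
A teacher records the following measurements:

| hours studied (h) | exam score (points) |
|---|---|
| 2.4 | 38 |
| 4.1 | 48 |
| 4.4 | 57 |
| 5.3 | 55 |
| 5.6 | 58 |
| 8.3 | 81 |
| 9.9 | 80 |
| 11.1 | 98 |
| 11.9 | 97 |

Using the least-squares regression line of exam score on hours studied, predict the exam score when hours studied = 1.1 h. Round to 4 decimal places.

31.0049

n = 9, Σx = 63, Σy = 612, Σxy = 4861.5, Σx² = 533.1
Sxx = Σx² − (Σx)²/n = 533.1 − 441 = 92.1
Sxy = Σxy − (Σx)(Σy)/n = 4861.5 − 4284 = 577.5
b = Sxy/Sxx = 577.5/92.1 = 6.270358
a = ȳ − b·x̄ = 68 − 6.270358·7 = 24.107492
ŷ(1.1) = a + b·1.1 = 24.107492 + 6.270358·1.1 = 31.004886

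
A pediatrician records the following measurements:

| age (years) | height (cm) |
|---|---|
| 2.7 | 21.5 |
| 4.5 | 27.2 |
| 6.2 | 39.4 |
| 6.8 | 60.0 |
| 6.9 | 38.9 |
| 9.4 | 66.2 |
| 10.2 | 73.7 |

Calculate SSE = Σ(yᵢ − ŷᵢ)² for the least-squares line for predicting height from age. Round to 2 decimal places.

286.58

n = 7, Σx = 46.7, Σy = 326.9, Σxy = 2475.16, Σx² = 352.23, Σy² = 17681.79
Sxx = Σx² − (Σx)²/n = 352.23 − 311.555714 = 40.674286
Sxy = Σxy − (Σx)(Σy)/n = 2475.16 − 2180.89 = 294.27
Syy = Σy² − (Σy)²/n = 17681.79 − 15266.23 = 2415.56
b = Sxy/Sxx = 294.27/40.674286 = 7.234792
SSE = Syy − b·Sxy = 2415.56 − 7.234792·294.27 = 286.577736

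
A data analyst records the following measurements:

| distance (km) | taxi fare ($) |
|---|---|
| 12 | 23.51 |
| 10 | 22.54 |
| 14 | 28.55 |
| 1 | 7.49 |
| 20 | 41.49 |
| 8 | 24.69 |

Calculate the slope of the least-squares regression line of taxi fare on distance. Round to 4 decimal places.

n = 6, Σx = 65, Σy = 148.27, Σxy = 1942.03, Σx² = 905
Sxx = Σx² − (Σx)²/n = 905 − 704.166667 = 200.833333
Sxy = Σxy − (Σx)(Σy)/n = 1942.03 − 1606.258333 = 335.771667
b = Sxy/Sxx = 335.771667/200.833333 = 1.671892

1.6719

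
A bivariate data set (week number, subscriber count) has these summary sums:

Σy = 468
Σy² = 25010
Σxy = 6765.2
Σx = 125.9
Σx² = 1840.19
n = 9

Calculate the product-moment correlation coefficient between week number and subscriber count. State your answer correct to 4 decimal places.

0.9465

Sxx = Σx² − (Σx)²/n = 1840.19 − 1761.201111 = 78.988889
Sxy = Σxy − (Σx)(Σy)/n = 6765.2 − 6546.8 = 218.4
Syy = Σy² − (Σy)²/n = 25010 − 24336 = 674
r = Sxy/√(Sxx·Syy) = 218.4/√(53238.511111) = 218.4/230.734720 = 0.946542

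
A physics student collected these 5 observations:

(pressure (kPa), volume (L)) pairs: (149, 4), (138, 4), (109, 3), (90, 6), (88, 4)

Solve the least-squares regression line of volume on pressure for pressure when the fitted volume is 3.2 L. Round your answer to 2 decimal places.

185.00

n = 5, Σx = 574, Σy = 21, Σxy = 2367, Σx² = 68970
Sxx = Σx² − (Σx)²/n = 68970 − 65895.2 = 3074.8
Sxy = Σxy − (Σx)(Σy)/n = 2367 − 2410.8 = -43.8
b = Sxy/Sxx = -43.8/3074.8 = -0.014245
a = ȳ − b·x̄ = 4.2 − (-0.014245)·114.8 = 5.835306
Set a + b·x = 3.2: x = (3.2 − 5.835306) / (-0.014245) = 185.000913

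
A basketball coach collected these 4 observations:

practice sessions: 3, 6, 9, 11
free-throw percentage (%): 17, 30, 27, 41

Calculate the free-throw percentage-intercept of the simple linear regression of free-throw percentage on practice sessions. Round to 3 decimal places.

n = 4, Σx = 29, Σy = 115, Σxy = 925, Σx² = 247
Sxx = Σx² − (Σx)²/n = 247 − 210.25 = 36.75
Sxy = Σxy − (Σx)(Σy)/n = 925 − 833.75 = 91.25
b = Sxy/Sxx = 91.25/36.75 = 2.482993
a = ȳ − b·x̄ = 28.75 − 2.482993·7.25 = 10.748299

10.748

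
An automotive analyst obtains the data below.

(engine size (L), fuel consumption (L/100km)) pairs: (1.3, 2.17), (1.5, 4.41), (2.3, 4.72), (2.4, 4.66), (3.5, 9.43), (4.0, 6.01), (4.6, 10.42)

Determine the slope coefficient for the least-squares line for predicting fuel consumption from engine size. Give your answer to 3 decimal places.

2.033

n = 7, Σx = 19.6, Σy = 41.82, Σxy = 136.453, Σx² = 64.4
Sxx = Σx² − (Σx)²/n = 64.4 − 54.88 = 9.52
Sxy = Σxy − (Σx)(Σy)/n = 136.453 − 117.096 = 19.357
b = Sxy/Sxx = 19.357/9.52 = 2.033298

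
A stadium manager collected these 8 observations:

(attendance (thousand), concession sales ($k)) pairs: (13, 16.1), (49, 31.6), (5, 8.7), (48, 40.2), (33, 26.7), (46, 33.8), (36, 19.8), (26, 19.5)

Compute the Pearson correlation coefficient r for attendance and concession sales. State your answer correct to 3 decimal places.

n = 8, Σx = 256, Σy = 196.4, Σxy = 7386.5, Σx² = 10076, Σy² = 5577.12
Sxx = Σx² − (Σx)²/n = 10076 − 8192 = 1884
Sxy = Σxy − (Σx)(Σy)/n = 7386.5 − 6284.8 = 1101.7
Syy = Σy² − (Σy)²/n = 5577.12 − 4821.62 = 755.5
r = Sxy/√(Sxx·Syy) = 1101.7/√(1423362) = 1101.7/1193.047359 = 0.923434

0.923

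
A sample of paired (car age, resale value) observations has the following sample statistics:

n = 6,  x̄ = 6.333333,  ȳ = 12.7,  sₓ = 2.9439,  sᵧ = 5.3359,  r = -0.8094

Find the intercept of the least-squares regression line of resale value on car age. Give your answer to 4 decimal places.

b = r · sᵧ/sₓ = -0.8094 · 5.3359/2.9439 = -1.467060
a = ȳ − b·x̄ = 12.7 − (-1.467060)·6.333333 = 21.991378

21.9914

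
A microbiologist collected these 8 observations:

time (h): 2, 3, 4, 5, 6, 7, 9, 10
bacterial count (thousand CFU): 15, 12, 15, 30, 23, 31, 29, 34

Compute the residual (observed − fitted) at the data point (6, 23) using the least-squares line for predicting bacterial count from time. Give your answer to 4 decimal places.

n = 8, Σx = 46, Σy = 189, Σxy = 1232, Σx² = 320
Sxx = Σx² − (Σx)²/n = 320 − 264.5 = 55.5
Sxy = Σxy − (Σx)(Σy)/n = 1232 − 1086.75 = 145.25
b = Sxy/Sxx = 145.25/55.5 = 2.617117
a = ȳ − b·x̄ = 23.625 − 2.617117·5.75 = 8.576577
ŷ(6) = 8.576577 + 2.617117·6 = 24.279279
residual = y − ŷ = 23 − 24.279279 = -1.279279

-1.2793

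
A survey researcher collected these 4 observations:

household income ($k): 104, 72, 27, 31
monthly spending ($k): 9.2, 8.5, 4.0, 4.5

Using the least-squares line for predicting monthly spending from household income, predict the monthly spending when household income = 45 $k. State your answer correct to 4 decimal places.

n = 4, Σx = 234, Σy = 26.2, Σxy = 1816.3, Σx² = 17690
Sxx = Σx² − (Σx)²/n = 17690 − 13689 = 4001
Sxy = Σxy − (Σx)(Σy)/n = 1816.3 − 1532.7 = 283.6
b = Sxy/Sxx = 283.6/4001 = 0.070882
a = ȳ − b·x̄ = 6.55 − 0.070882·58.5 = 2.403387
ŷ(45) = a + b·45 = 2.403387 + 0.070882·45 = 5.593089

5.5931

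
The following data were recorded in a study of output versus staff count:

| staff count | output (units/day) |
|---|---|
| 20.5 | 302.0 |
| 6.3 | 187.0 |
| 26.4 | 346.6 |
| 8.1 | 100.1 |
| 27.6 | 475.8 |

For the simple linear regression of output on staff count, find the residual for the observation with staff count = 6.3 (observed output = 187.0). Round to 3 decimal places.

n = 5, Σx = 88.9, Σy = 1411.5, Σxy = 30462.23, Σx² = 1984.27
Sxx = Σx² − (Σx)²/n = 1984.27 − 1580.642 = 403.628
Sxy = Σxy − (Σx)(Σy)/n = 30462.23 − 25096.47 = 5365.76
b = Sxy/Sxx = 5365.76/403.628 = 13.293825
a = ȳ − b·x̄ = 282.3 − 13.293825·17.78 = 45.935791
ŷ(6.3) = 45.935791 + 13.293825·6.3 = 129.686889
residual = y − ŷ = 187.0 − 129.686889 = 57.313111

57.313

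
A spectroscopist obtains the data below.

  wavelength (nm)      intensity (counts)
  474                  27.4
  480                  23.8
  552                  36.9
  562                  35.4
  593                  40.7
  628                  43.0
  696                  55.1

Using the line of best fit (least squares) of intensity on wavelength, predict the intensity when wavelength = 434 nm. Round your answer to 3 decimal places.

19.995

n = 7, Σx = 3985, Σy = 262.3, Σxy = 154163.9, Σx² = 2306073
Sxx = Σx² − (Σx)²/n = 2306073 − 2268603.571429 = 37469.428571
Sxy = Σxy − (Σx)(Σy)/n = 154163.9 − 149323.642857 = 4840.257143
b = Sxy/Sxx = 4840.257143/37469.428571 = 0.129179
a = ȳ − b·x̄ = 37.471429 − 0.129179·569.285714 = -36.068237
ŷ(434) = a + b·434 = -36.068237 + 0.129179·434 = 19.995378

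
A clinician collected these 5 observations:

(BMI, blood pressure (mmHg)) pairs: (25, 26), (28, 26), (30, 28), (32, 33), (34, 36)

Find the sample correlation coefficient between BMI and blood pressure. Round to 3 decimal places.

n = 5, Σx = 149, Σy = 149, Σxy = 4498, Σx² = 4489, Σy² = 4521
Sxx = Σx² − (Σx)²/n = 4489 − 4440.2 = 48.8
Sxy = Σxy − (Σx)(Σy)/n = 4498 − 4440.2 = 57.8
Syy = Σy² − (Σy)²/n = 4521 − 4440.2 = 80.8
r = Sxy/√(Sxx·Syy) = 57.8/√(3943.04) = 57.8/62.793630 = 0.920476

0.920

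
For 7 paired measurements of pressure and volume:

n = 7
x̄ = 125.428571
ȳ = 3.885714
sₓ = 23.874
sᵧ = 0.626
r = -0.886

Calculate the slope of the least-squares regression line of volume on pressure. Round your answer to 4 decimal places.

b = r · sᵧ/sₓ = -0.886 · 0.626/23.874 = -0.023232

-0.0232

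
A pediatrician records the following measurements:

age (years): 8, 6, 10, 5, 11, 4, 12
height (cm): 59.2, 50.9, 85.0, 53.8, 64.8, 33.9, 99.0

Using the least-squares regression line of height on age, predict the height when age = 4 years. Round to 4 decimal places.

n = 7, Σx = 56, Σy = 446.6, Σxy = 3934.4, Σx² = 506
Sxx = Σx² − (Σx)²/n = 506 − 448 = 58
Sxy = Σxy − (Σx)(Σy)/n = 3934.4 − 3572.8 = 361.6
b = Sxy/Sxx = 361.6/58 = 6.234483
a = ȳ − b·x̄ = 63.8 − 6.234483·8 = 13.924138
ŷ(4) = a + b·4 = 13.924138 + 6.234483·4 = 38.862069

38.8621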